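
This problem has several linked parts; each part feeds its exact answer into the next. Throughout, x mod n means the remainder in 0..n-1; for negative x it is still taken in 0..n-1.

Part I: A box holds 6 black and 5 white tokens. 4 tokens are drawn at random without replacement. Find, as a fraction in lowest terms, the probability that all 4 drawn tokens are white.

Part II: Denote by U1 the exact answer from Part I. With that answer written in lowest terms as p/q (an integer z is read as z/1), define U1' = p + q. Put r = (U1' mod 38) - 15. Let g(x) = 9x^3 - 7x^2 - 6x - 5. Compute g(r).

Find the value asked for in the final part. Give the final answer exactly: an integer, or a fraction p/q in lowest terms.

Part I: total draws C(11,4) = 330; favorable C(5,4) = 5; P = 1/66; answer 1/66
Part II: U1 = 1/66; threaded value p + q = 67; r = 14; 9*(14)^3 - 7*(14)^2 - 6*(14)^1 - 5 = (24696) + (-1372) + (-84) + (-5) = 23235; answer 23235

23235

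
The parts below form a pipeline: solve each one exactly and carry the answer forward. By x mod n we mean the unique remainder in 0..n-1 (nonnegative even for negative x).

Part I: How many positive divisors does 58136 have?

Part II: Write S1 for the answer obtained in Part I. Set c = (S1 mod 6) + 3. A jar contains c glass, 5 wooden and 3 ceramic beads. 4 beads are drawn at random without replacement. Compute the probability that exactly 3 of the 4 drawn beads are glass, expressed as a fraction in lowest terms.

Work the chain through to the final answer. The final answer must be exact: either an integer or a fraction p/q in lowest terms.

Part I: 58136 = 2^3 * 13^2 * 43; number of divisors = (3+1) * (2+1) * (1+1) = 24; answer 24
Part II: S1 = 24; c = 3; total draws C(11,4) = 330; favorable C(3,3)*C(8,1) = 8; P = 4/165; answer 4/165

4/165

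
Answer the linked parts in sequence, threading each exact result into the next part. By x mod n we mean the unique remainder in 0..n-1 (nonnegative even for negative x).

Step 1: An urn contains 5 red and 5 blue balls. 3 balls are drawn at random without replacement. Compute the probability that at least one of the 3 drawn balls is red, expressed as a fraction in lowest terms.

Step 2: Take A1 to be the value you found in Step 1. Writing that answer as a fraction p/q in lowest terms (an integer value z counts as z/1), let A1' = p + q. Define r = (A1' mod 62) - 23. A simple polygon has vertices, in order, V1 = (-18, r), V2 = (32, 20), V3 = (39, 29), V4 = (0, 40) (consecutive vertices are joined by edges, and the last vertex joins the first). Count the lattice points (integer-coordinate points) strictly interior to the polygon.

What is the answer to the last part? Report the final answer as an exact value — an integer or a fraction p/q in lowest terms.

1028

Step 1: total draws C(10,3) = 120; complement C(5,3) = 10; favorable 120 - 10 = 110; P = 11/12; answer 11/12
Step 2: A1 = 11/12; threaded value p + q = 23; r = 0; cross terms: (-18*20 - 32*0)=-360, (32*29 - 39*20)=148, (39*40 - 0*29)=1560, (0*0 - -18*40)=720; twice the area = |2068| = 2068; area = 1034; boundary points = 10 + 1 + 1 + 2 = 14; strictly interior points = area - boundary/2 + 1 = 1028; answer 1028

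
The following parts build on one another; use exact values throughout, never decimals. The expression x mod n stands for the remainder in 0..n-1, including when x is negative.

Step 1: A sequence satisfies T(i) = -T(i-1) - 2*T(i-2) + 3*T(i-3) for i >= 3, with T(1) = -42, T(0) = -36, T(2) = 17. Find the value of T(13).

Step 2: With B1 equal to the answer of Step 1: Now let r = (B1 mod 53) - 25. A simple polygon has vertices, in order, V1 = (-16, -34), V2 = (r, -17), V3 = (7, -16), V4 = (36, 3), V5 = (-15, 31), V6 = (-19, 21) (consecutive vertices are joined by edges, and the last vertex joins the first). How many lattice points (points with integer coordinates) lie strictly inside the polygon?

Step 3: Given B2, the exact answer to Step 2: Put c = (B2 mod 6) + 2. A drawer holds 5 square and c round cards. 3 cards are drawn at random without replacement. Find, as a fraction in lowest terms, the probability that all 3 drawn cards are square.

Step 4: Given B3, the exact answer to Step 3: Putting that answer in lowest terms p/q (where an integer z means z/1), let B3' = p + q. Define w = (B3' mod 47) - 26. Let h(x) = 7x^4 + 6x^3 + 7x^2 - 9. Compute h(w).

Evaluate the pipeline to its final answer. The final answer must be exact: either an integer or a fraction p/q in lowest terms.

3098099

Step 1: T(3) = -1*(17) - 2*(-42) + 3*(-36) = -41; iterating: T(3)=-41, T(4)=-119, T(5)=252, T(6)=-137, T(7)=-724, T(8)=1754, T(9)=-717, T(10)=-4963, T(11)=11659, T(12)=-3884, T(13)=-34323; answer -34323
Step 2: B1 = -34323; r = -4; cross terms: (-16*-17 - -4*-34)=136, (-4*-16 - 7*-17)=183, (7*3 - 36*-16)=597, (36*31 - -15*3)=1161, (-15*21 - -19*31)=274, (-19*-34 - -16*21)=982; twice the area = |3333| = 3333; area = 3333/2; boundary points = 1 + 1 + 1 + 1 + 2 + 1 = 7; strictly interior points = area - boundary/2 + 1 = 1664; answer 1664
Step 3: B2 = 1664; c = 4; total draws C(9,3) = 84; favorable C(5,3) = 10; P = 5/42; answer 5/42
Step 4: B3 = 5/42; threaded value p + q = 47; w = -26; 7*(-26)^4 + 6*(-26)^3 + 7*(-26)^2 - 9 = (3198832) + (-105456) + (4732) + (-9) = 3098099; answer 3098099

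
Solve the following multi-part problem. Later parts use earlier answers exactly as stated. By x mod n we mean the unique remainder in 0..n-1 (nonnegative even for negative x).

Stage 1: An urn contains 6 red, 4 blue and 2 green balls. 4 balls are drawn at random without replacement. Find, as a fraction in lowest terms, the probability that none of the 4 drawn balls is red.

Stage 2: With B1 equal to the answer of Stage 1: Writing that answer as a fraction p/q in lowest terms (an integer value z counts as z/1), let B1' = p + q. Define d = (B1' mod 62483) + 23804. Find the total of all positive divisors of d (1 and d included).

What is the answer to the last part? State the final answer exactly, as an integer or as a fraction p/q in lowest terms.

49680

Stage 1: total draws C(12,4) = 495; favorable C(6,4) = 15; P = 1/33; answer 1/33
Stage 2: B1 = 1/33; threaded value p + q = 34; d = 23838; 23838 = 2 * 3 * 29 * 137; sigma = (1 + 2) * (1 + 3) * (1 + 29) * (1 + 137) = 3 * 4 * 30 * 138 = 49680; answer 49680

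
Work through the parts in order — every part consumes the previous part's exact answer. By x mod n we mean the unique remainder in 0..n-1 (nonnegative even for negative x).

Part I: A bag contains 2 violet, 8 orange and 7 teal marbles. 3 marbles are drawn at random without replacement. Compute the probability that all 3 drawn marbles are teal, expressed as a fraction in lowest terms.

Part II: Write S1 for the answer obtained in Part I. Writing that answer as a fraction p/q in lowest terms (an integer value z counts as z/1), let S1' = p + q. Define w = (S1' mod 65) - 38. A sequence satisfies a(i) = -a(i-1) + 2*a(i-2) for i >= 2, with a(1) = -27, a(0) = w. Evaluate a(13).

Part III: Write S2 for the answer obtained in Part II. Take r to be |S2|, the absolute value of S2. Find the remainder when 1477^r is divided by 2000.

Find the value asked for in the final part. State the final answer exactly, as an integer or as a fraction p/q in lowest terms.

1453

Part I: total draws C(17,3) = 680; favorable C(7,3) = 35; P = 7/136; answer 7/136
Part II: S1 = 7/136; threaded value p + q = 143; w = -25; a(2) = -1*(-27) + 2*(-25) = -23; iterating: a(2)=-23, a(3)=-31, a(4)=-15, a(5)=-47, a(6)=17, a(7)=-111, a(8)=145, a(9)=-367, a(10)=657, a(11)=-1391, a(12)=2705, a(13)=-5487; answer -5487
Part III: S2 = -5487; r = 5487; squarings mod 2000: 1477^1=1477, 1477^2=1529, 1477^4=1841, 1477^8=1281, 1477^16=961, 1477^32=1521, 1477^64=1441, 1477^128=481, 1477^256=1361, 1477^512=321, 1477^1024=1041, 1477^2048=1681, 1477^4096=1761; 1477^5487 = 1477^1 * 1477^2 * 1477^4 * 1477^8 * 1477^32 * 1477^64 * 1477^256 * 1477^1024 * 1477^4096 = 1453 (mod 2000); answer 1453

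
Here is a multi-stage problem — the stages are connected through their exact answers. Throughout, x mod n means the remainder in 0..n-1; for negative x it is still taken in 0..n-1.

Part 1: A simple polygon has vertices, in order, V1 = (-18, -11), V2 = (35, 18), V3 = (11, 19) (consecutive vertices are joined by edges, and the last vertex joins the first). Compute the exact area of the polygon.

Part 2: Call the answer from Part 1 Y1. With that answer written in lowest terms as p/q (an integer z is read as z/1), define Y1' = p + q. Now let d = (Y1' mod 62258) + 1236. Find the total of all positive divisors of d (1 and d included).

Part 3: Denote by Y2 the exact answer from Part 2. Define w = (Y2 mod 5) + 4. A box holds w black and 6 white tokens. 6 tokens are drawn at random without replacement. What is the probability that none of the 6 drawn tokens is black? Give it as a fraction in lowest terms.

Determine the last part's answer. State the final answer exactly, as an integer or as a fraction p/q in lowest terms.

1/1716

Part 1: cross terms: (-18*18 - 35*-11)=61, (35*19 - 11*18)=467, (11*-11 - -18*19)=221; twice the area = |749| = 749; area = 749/2; answer 749/2
Part 2: Y1 = 749/2; threaded value p + q = 751; d = 1987; 1987 is prime, so its only divisors are 1 and 1987; sigma = 1 + 1987 = 1988; answer 1988
Part 3: Y2 = 1988; w = 7; total draws C(13,6) = 1716; favorable C(6,6) = 1; P = 1/1716; answer 1/1716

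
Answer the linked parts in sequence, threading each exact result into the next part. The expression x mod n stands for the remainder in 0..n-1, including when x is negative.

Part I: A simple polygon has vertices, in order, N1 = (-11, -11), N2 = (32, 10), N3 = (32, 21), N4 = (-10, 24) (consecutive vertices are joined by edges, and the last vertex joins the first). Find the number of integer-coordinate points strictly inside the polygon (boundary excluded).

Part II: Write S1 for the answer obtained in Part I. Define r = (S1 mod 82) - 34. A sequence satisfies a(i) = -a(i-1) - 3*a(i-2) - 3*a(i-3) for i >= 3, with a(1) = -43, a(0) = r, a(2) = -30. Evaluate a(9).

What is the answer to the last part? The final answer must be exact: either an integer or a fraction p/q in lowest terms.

Part I: cross terms: (-11*10 - 32*-11)=242, (32*21 - 32*10)=352, (32*24 - -10*21)=978, (-10*-11 - -11*24)=374; twice the area = |1946| = 1946; area = 973; boundary points = 1 + 11 + 3 + 1 = 16; strictly interior points = area - boundary/2 + 1 = 966; answer 966
Part II: S1 = 966; r = 30; a(3) = -1*(-30) - 3*(-43) - 3*(30) = 69; iterating: a(3)=69, a(4)=150, a(5)=-267, a(6)=-390, a(7)=741, a(8)=1230, a(9)=-2283; answer -2283

-2283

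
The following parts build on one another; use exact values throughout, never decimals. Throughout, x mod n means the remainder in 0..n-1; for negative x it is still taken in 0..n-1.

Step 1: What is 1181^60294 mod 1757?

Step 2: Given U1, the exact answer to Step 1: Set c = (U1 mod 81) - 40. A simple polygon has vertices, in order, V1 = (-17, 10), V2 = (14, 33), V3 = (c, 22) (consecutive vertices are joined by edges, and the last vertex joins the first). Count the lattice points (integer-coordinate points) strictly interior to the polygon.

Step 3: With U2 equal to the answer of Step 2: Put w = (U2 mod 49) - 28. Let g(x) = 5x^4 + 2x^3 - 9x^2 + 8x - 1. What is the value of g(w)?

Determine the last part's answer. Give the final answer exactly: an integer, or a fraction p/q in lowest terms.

-15

Step 1: squarings mod 1757: 1181^1=1181, 1181^2=1460, 1181^4=359, 1181^8=620, 1181^16=1374, 1181^32=858, 1181^64=1738, 1181^128=361, 1181^256=303, 1181^512=445, 1181^1024=1241, 1181^2048=949, 1181^4096=1017, 1181^8192=1173, 1181^16384=198, 1181^32768=550; 1181^60294 = 1181^2 * 1181^4 * 1181^128 * 1181^256 * 1181^512 * 1181^2048 * 1181^8192 * 1181^16384 * 1181^32768 = 792 (mod 1757); answer 792
Step 2: U1 = 792; c = 23; cross terms: (-17*33 - 14*10)=-701, (14*22 - 23*33)=-451, (23*10 - -17*22)=604; twice the area = |-548| = 548; area = 274; boundary points = 1 + 1 + 4 = 6; strictly interior points = area - boundary/2 + 1 = 272; answer 272
Step 3: U2 = 272; w = -1; 5*(-1)^4 + 2*(-1)^3 - 9*(-1)^2 + 8*(-1)^1 - 1 = (5) + (-2) + (-9) + (-8) + (-1) = -15; answer -15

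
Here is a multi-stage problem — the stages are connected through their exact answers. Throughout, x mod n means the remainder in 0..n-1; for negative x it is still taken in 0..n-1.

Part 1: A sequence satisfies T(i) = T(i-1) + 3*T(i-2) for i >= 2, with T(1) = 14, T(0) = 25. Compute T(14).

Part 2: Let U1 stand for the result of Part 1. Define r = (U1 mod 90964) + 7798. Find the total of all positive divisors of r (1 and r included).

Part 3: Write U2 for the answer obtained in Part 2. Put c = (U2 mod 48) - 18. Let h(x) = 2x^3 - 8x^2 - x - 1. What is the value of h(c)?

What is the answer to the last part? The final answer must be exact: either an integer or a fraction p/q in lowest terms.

Part 1: T(2) = 1*(14) + 3*(25) = 89; iterating: T(2)=89, T(3)=131, T(4)=398, T(5)=791, T(6)=1985, T(7)=4358, T(8)=10313, T(9)=23387, T(10)=54326, T(11)=124487, T(12)=287465, T(13)=660926, T(14)=1523321; answer 1523321
Part 2: U1 = 1523321; r = 75695; 75695 = 5 * 15139; sigma = (1 + 5) * (1 + 15139) = 6 * 15140 = 90840; answer 90840
Part 3: U2 = 90840; c = 6; 2*(6)^3 - 8*(6)^2 - 1*(6)^1 - 1 = (432) + (-288) + (-6) + (-1) = 137; answer 137

137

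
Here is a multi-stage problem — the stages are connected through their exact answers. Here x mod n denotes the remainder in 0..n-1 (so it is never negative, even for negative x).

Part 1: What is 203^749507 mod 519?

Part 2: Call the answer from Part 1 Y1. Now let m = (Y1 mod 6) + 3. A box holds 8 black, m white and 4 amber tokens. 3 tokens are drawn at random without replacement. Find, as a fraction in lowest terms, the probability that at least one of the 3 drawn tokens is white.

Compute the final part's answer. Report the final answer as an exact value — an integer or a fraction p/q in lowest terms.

Part 1: squarings mod 519: 203^1=203, 203^2=208, 203^4=187, 203^8=196, 203^16=10, 203^32=100, 203^64=139, 203^128=118, 203^256=430, 203^512=136, 203^1024=331, 203^2048=52, 203^4096=109, 203^8192=463, 203^16384=22, 203^32768=484, 203^65536=187, 203^131072=196, 203^262144=10, 203^524288=100; 203^749507 = 203^1 * 203^2 * 203^64 * 203^128 * 203^256 * 203^512 * 203^1024 * 203^2048 * 203^8192 * 203^16384 * 203^65536 * 203^131072 * 203^524288 = 392 (mod 519); answer 392
Part 2: Y1 = 392; m = 5; total draws C(17,3) = 680; complement C(12,3) = 220; favorable 680 - 220 = 460; P = 23/34; answer 23/34

23/34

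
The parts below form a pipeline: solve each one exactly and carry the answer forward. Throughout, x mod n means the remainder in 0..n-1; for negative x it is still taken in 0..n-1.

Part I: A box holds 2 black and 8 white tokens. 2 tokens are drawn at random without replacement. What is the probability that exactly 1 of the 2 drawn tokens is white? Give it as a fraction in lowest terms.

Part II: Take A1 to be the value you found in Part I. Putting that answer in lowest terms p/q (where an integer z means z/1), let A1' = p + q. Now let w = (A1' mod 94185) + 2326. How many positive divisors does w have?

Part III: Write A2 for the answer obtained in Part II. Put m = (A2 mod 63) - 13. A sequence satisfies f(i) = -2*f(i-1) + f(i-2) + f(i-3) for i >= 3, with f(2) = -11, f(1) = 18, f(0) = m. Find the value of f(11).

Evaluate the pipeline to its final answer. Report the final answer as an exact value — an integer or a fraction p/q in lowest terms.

Part I: total draws C(10,2) = 45; favorable C(8,1)*C(2,1) = 16; P = 16/45; answer 16/45
Part II: A1 = 16/45; threaded value p + q = 61; w = 2387; 2387 = 7 * 11 * 31; number of divisors = (1+1) * (1+1) * (1+1) = 8; answer 8
Part III: A2 = 8; m = -5; f(3) = -2*(-11) + 1*(18) + 1*(-5) = 35; iterating: f(3)=35, f(4)=-63, f(5)=150, f(6)=-328, f(7)=743, f(8)=-1664, f(9)=3743, f(10)=-8407, f(11)=18893; answer 18893

18893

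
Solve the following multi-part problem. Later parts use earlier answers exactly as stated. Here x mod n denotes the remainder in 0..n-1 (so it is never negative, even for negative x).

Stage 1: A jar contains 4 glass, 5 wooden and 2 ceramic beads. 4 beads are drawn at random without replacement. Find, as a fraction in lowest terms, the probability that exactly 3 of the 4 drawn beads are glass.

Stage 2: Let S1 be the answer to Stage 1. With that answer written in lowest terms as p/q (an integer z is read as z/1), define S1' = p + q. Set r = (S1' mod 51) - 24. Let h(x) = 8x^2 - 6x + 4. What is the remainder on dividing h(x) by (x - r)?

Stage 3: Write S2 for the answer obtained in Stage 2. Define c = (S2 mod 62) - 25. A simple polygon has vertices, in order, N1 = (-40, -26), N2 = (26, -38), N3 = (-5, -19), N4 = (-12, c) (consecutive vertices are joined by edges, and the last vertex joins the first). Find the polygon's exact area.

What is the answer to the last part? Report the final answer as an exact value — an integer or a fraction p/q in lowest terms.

1561/2

Stage 1: total draws C(11,4) = 330; favorable C(4,3)*C(7,1) = 28; P = 14/165; answer 14/165
Stage 2: S1 = 14/165; threaded value p + q = 179; r = 2; remainder = value at the root: 8*(2)^2 - 6*(2)^1 + 4 = (32) + (-12) + (4) = 24; answer 24
Stage 3: S2 = 24; c = -1; cross terms: (-40*-38 - 26*-26)=2196, (26*-19 - -5*-38)=-684, (-5*-1 - -12*-19)=-223, (-12*-26 - -40*-1)=272; twice the area = |1561| = 1561; area = 1561/2; answer 1561/2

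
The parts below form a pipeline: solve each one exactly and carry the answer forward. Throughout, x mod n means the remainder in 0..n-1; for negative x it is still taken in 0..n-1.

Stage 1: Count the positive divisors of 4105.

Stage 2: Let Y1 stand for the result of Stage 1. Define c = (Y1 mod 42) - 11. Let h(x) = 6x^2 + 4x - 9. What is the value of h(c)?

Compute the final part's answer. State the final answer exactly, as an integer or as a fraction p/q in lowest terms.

Stage 1: 4105 = 5 * 821; number of divisors = (1+1) * (1+1) = 4; answer 4
Stage 2: Y1 = 4; c = -7; 6*(-7)^2 + 4*(-7)^1 - 9 = (294) + (-28) + (-9) = 257; answer 257

257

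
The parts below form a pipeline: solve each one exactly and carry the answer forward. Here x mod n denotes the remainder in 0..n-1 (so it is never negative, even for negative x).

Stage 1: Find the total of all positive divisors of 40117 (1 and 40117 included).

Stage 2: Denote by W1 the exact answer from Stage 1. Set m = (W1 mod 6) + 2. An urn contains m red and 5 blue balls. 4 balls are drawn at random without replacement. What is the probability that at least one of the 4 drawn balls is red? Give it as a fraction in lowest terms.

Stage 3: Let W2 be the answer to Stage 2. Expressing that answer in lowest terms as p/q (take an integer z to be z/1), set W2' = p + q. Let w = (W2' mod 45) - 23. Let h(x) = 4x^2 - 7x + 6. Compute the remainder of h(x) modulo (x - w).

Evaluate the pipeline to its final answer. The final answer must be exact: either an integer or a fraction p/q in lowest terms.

476

Stage 1: 40117 = 7 * 11 * 521; sigma = (1 + 7) * (1 + 11) * (1 + 521) = 8 * 12 * 522 = 50112; answer 50112
Stage 2: W1 = 50112; m = 2; total draws C(7,4) = 35; complement C(5,4) = 5; favorable 35 - 5 = 30; P = 6/7; answer 6/7
Stage 3: W2 = 6/7; threaded value p + q = 13; w = -10; remainder = value at the root: 4*(-10)^2 - 7*(-10)^1 + 6 = (400) + (70) + (6) = 476; answer 476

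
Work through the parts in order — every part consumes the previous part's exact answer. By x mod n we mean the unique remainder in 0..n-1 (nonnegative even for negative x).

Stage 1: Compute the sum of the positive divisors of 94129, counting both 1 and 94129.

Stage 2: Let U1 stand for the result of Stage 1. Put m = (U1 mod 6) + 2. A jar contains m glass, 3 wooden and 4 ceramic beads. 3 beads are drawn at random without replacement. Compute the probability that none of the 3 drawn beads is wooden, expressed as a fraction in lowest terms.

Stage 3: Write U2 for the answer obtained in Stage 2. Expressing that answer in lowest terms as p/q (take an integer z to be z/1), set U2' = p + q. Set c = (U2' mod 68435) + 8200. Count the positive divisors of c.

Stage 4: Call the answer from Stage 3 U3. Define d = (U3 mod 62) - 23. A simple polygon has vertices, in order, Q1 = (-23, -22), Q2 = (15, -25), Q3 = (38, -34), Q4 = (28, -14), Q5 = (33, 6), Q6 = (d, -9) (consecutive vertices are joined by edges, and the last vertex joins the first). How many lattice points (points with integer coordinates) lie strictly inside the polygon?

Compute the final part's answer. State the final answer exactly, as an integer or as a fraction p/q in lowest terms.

1091

Stage 1: 94129 = 7^2 * 17 * 113; sigma = (1 + 7 + 49) * (1 + 17) * (1 + 113) = 57 * 18 * 114 = 116964; answer 116964
Stage 2: U1 = 116964; m = 2; total draws C(9,3) = 84; favorable C(6,3) = 20; P = 5/21; answer 5/21
Stage 3: U2 = 5/21; threaded value p + q = 26; c = 8226; 8226 = 2 * 3^2 * 457; number of divisors = (1+1) * (2+1) * (1+1) = 12; answer 12
Stage 4: U3 = 12; d = -11; cross terms: (-23*-25 - 15*-22)=905, (15*-34 - 38*-25)=440, (38*-14 - 28*-34)=420, (28*6 - 33*-14)=630, (33*-9 - -11*6)=-231, (-11*-22 - -23*-9)=35; twice the area = |2199| = 2199; area = 2199/2; boundary points = 1 + 1 + 10 + 5 + 1 + 1 = 19; strictly interior points = area - boundary/2 + 1 = 1091; answer 1091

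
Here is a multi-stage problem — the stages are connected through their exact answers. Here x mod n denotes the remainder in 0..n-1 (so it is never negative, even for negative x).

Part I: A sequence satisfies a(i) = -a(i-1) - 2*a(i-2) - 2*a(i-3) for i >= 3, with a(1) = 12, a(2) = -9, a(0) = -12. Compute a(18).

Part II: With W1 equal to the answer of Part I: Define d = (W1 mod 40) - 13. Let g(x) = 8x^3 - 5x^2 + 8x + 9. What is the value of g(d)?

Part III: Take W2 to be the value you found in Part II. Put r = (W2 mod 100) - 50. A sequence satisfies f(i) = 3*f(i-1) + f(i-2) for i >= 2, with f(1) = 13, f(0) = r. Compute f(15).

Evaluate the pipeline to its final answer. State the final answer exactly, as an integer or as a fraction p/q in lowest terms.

213758407

Part I: a(3) = -1*(-9) - 2*(12) - 2*(-12) = 9; iterating: a(3)=9, a(4)=-15, a(5)=15, a(6)=-3, a(7)=3, a(8)=-27, a(9)=27, a(10)=21, a(11)=-21, a(12)=-75, a(13)=75, a(14)=117, a(15)=-117, a(16)=-267, a(17)=267, a(18)=501; answer 501
Part II: W1 = 501; d = 8; 8*(8)^3 - 5*(8)^2 + 8*(8)^1 + 9 = (4096) + (-320) + (64) + (9) = 3849; answer 3849
Part III: W2 = 3849; r = -1; f(2) = 3*(13) + 1*(-1) = 38; iterating: f(2)=38, f(3)=127, f(4)=419, f(5)=1384, f(6)=4571, f(7)=15097, f(8)=49862, f(9)=164683, f(10)=543911, f(11)=1796416, f(12)=5933159, f(13)=19595893, f(14)=64720838, f(15)=213758407; answer 213758407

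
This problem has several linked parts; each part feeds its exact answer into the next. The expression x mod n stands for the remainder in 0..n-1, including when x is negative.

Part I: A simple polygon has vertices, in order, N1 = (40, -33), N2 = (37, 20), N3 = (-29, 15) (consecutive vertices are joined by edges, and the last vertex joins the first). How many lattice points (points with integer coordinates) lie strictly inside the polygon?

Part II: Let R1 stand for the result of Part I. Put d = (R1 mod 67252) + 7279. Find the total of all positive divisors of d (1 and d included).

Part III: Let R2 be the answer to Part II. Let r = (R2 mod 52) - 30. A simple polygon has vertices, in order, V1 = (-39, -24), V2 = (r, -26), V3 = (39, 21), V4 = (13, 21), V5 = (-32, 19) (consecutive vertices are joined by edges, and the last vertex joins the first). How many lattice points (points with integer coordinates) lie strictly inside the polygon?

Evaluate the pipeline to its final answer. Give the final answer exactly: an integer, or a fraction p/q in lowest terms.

Part I: cross terms: (40*20 - 37*-33)=2021, (37*15 - -29*20)=1135, (-29*-33 - 40*15)=357; twice the area = |3513| = 3513; area = 3513/2; boundary points = 1 + 1 + 3 = 5; strictly interior points = area - boundary/2 + 1 = 1755; answer 1755
Part II: R1 = 1755; d = 9034; 9034 = 2 * 4517; sigma = (1 + 2) * (1 + 4517) = 3 * 4518 = 13554; answer 13554
Part III: R2 = 13554; r = 4; cross terms: (-39*-26 - 4*-24)=1110, (4*21 - 39*-26)=1098, (39*21 - 13*21)=546, (13*19 - -32*21)=919, (-32*-24 - -39*19)=1509; twice the area = |5182| = 5182; area = 2591; boundary points = 1 + 1 + 26 + 1 + 1 = 30; strictly interior points = area - boundary/2 + 1 = 2577; answer 2577

2577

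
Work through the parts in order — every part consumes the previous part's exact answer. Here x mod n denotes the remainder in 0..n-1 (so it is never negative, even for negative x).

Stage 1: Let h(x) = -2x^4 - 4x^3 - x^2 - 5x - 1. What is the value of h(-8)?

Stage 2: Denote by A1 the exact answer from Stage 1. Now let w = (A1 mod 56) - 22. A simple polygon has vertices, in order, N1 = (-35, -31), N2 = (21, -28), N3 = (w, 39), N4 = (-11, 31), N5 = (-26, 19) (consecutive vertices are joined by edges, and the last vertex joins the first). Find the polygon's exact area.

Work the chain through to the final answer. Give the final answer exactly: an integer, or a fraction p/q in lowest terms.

3211

Stage 1: -2*(-8)^4 - 4*(-8)^3 - 1*(-8)^2 - 5*(-8)^1 - 1 = (-8192) + (2048) + (-64) + (40) + (-1) = -6169; answer -6169
Stage 2: A1 = -6169; w = 25; cross terms: (-35*-28 - 21*-31)=1631, (21*39 - 25*-28)=1519, (25*31 - -11*39)=1204, (-11*19 - -26*31)=597, (-26*-31 - -35*19)=1471; twice the area = |6422| = 6422; area = 3211; answer 3211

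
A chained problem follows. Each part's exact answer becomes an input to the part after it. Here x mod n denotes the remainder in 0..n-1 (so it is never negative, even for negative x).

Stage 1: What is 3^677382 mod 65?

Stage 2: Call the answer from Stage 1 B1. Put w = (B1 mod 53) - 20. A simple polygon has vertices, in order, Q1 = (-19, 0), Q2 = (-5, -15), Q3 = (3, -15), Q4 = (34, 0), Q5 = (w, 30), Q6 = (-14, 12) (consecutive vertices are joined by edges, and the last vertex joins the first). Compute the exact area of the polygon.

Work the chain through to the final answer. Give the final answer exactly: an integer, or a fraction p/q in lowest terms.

2511/2

Stage 1: squarings mod 65: 3^1=3, 3^2=9, 3^4=16, 3^8=61, 3^16=16, 3^32=61, 3^64=16, 3^128=61, 3^256=16, 3^512=61, 3^1024=16, 3^2048=61, 3^4096=16, 3^8192=61, 3^16384=16, 3^32768=61, 3^65536=16, 3^131072=61, 3^262144=16, 3^524288=61; 3^677382 = 3^2 * 3^4 * 3^512 * 3^1024 * 3^4096 * 3^16384 * 3^131072 * 3^524288 = 14 (mod 65); answer 14
Stage 2: B1 = 14; w = -6; cross terms: (-19*-15 - -5*0)=285, (-5*-15 - 3*-15)=120, (3*0 - 34*-15)=510, (34*30 - -6*0)=1020, (-6*12 - -14*30)=348, (-14*0 - -19*12)=228; twice the area = |2511| = 2511; area = 2511/2; answer 2511/2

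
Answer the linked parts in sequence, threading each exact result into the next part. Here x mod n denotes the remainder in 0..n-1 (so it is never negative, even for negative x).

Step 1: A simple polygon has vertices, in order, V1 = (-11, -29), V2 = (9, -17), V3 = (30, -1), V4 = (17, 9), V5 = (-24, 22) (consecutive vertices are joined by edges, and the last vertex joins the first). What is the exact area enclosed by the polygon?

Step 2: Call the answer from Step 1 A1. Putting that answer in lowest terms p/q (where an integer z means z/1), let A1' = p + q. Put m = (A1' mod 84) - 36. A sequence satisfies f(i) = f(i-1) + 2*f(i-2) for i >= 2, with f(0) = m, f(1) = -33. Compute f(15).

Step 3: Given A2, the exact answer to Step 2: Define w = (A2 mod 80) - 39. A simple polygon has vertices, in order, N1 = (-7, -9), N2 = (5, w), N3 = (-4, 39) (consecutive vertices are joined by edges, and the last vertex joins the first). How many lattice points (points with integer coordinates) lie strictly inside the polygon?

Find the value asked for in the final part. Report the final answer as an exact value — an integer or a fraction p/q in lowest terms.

231

Step 1: cross terms: (-11*-17 - 9*-29)=448, (9*-1 - 30*-17)=501, (30*9 - 17*-1)=287, (17*22 - -24*9)=590, (-24*-29 - -11*22)=938; twice the area = |2764| = 2764; area = 1382; answer 1382
Step 2: A1 = 1382; threaded value p + q = 1383; m = 3; f(2) = 1*(-33) + 2*(3) = -27; iterating: f(2)=-27, f(3)=-93, f(4)=-147, f(5)=-333, f(6)=-627, f(7)=-1293, f(8)=-2547, f(9)=-5133, f(10)=-10227, f(11)=-20493, f(12)=-40947, f(13)=-81933, f(14)=-163827, f(15)=-327693; answer -327693
Step 3: A2 = -327693; w = 28; cross terms: (-7*28 - 5*-9)=-151, (5*39 - -4*28)=307, (-4*-9 - -7*39)=309; twice the area = |465| = 465; area = 465/2; boundary points = 1 + 1 + 3 = 5; strictly interior points = area - boundary/2 + 1 = 231; answer 231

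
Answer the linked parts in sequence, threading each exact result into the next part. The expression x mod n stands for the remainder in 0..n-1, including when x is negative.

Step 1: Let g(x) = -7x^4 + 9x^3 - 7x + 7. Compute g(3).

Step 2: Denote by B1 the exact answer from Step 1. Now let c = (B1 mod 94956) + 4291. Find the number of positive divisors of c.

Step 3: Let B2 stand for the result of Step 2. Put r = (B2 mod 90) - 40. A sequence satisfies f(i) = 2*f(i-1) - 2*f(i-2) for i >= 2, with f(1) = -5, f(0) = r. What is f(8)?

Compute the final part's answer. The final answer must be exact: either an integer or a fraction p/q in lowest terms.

-608

Step 1: -7*(3)^4 + 9*(3)^3 - 7*(3)^1 + 7 = (-567) + (243) + (-21) + (7) = -338; answer -338
Step 2: B1 = -338; c = 98909; 98909 is prime, so its only divisors are 1 and 98909; count = 2; answer 2
Step 3: B2 = 2; r = -38; f(2) = 2*(-5) - 2*(-38) = 66; iterating: f(2)=66, f(3)=142, f(4)=152, f(5)=20, f(6)=-264, f(7)=-568, f(8)=-608; answer -608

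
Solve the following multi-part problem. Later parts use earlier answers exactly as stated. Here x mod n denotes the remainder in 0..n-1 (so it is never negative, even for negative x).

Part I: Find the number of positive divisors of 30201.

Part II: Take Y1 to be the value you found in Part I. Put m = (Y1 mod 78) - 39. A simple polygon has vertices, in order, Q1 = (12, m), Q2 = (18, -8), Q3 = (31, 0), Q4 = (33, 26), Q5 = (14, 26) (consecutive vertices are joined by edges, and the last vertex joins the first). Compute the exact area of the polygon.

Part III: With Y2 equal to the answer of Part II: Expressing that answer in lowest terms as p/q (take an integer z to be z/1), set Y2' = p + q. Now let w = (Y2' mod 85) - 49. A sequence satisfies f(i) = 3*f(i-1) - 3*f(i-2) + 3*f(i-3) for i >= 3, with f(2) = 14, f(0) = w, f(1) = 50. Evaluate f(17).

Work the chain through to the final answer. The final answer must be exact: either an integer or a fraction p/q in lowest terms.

-5927742

Part I: 30201 = 3 * 10067; number of divisors = (1+1) * (1+1) = 4; answer 4
Part II: Y1 = 4; m = -35; cross terms: (12*-8 - 18*-35)=534, (18*0 - 31*-8)=248, (31*26 - 33*0)=806, (33*26 - 14*26)=494, (14*-35 - 12*26)=-802; twice the area = |1280| = 1280; area = 640; answer 640
Part III: Y2 = 640; threaded value p + q = 641; w = -3; f(3) = 3*(14) - 3*(50) + 3*(-3) = -117; iterating: f(3)=-117, f(4)=-243, f(5)=-336, f(6)=-630, f(7)=-1611, f(8)=-3951, f(9)=-8910, f(10)=-19710, f(11)=-44253, f(12)=-100359, f(13)=-227448, f(14)=-514026, f(15)=-1160811, f(16)=-2622699, f(17)=-5927742; answer -5927742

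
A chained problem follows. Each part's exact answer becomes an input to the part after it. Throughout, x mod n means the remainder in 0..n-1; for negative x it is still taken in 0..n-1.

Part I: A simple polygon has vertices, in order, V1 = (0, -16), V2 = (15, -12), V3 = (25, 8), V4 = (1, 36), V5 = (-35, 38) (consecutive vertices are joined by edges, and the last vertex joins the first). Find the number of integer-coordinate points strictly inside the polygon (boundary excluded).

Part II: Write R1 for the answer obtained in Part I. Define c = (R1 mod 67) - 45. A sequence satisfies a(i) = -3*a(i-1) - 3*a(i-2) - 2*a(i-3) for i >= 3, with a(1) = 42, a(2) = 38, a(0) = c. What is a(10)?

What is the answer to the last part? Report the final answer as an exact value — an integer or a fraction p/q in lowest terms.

Part I: cross terms: (0*-12 - 15*-16)=240, (15*8 - 25*-12)=420, (25*36 - 1*8)=892, (1*38 - -35*36)=1298, (-35*-16 - 0*38)=560; twice the area = |3410| = 3410; area = 1705; boundary points = 1 + 10 + 4 + 2 + 1 = 18; strictly interior points = area - boundary/2 + 1 = 1697; answer 1697
Part II: R1 = 1697; c = -23; a(3) = -3*(38) - 3*(42) - 2*(-23) = -194; iterating: a(3)=-194, a(4)=384, a(5)=-646, a(6)=1174, a(7)=-2352, a(8)=4826, a(9)=-9770, a(10)=19536; answer 19536

19536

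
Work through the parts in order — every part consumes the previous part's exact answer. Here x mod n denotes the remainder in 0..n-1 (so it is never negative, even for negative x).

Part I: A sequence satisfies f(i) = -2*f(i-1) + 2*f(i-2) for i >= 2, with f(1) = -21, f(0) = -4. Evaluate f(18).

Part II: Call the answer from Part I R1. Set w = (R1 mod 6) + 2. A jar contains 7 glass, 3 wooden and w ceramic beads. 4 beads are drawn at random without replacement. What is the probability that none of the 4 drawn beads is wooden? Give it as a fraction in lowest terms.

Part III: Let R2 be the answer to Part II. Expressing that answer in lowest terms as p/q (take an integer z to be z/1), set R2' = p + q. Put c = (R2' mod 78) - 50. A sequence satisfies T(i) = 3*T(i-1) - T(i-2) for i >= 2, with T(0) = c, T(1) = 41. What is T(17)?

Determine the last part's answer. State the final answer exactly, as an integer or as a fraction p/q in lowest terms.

Part I: f(2) = -2*(-21) + 2*(-4) = 34; iterating: f(2)=34, f(3)=-110, f(4)=288, f(5)=-796, f(6)=2168, f(7)=-5928, f(8)=16192, f(9)=-44240, f(10)=120864, f(11)=-330208, f(12)=902144, f(13)=-2464704, f(14)=6733696, f(15)=-18396800, f(16)=50260992, f(17)=-137315584, f(18)=375153152; answer 375153152
Part II: R1 = 375153152; w = 4; total draws C(14,4) = 1001; favorable C(11,4) = 330; P = 30/91; answer 30/91
Part III: R2 = 30/91; threaded value p + q = 121; c = -7; T(2) = 3*(41) - 1*(-7) = 130; iterating: T(2)=130, T(3)=349, T(4)=917, T(5)=2402, T(6)=6289, T(7)=16465, T(8)=43106, T(9)=112853, T(10)=295453, T(11)=773506, T(12)=2025065, T(13)=5301689, T(14)=13880002, T(15)=36338317, T(16)=95134949, T(17)=249066530; answer 249066530

249066530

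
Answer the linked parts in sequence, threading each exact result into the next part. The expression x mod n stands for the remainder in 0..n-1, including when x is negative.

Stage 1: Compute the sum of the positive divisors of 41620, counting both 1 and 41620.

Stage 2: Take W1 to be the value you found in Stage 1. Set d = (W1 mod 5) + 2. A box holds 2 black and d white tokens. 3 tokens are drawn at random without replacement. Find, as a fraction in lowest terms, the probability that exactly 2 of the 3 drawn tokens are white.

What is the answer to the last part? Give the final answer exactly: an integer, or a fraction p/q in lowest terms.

15/28

Stage 1: 41620 = 2^2 * 5 * 2081; sigma = (1 + 2 + 4) * (1 + 5) * (1 + 2081) = 7 * 6 * 2082 = 87444; answer 87444
Stage 2: W1 = 87444; d = 6; total draws C(8,3) = 56; favorable C(6,2)*C(2,1) = 30; P = 15/28; answer 15/28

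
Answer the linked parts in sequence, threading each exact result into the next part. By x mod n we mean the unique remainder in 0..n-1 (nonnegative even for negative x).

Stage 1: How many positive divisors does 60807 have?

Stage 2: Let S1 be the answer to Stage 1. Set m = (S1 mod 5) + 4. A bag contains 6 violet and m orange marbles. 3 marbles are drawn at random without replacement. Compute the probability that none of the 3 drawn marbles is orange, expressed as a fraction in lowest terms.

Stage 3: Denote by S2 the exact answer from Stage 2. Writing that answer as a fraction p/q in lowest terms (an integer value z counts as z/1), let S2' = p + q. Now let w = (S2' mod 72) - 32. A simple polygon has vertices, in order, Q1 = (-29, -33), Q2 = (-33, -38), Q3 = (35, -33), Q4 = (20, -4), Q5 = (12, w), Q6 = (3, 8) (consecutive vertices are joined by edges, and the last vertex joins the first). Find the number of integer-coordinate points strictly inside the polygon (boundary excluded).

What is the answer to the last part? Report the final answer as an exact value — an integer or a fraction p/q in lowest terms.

1543

Stage 1: 60807 = 3 * 20269; number of divisors = (1+1) * (1+1) = 4; answer 4
Stage 2: S1 = 4; m = 8; total draws C(14,3) = 364; favorable C(6,3) = 20; P = 5/91; answer 5/91
Stage 3: S2 = 5/91; threaded value p + q = 96; w = -8; cross terms: (-29*-38 - -33*-33)=13, (-33*-33 - 35*-38)=2419, (35*-4 - 20*-33)=520, (20*-8 - 12*-4)=-112, (12*8 - 3*-8)=120, (3*-33 - -29*8)=133; twice the area = |3093| = 3093; area = 3093/2; boundary points = 1 + 1 + 1 + 4 + 1 + 1 = 9; strictly interior points = area - boundary/2 + 1 = 1543; answer 1543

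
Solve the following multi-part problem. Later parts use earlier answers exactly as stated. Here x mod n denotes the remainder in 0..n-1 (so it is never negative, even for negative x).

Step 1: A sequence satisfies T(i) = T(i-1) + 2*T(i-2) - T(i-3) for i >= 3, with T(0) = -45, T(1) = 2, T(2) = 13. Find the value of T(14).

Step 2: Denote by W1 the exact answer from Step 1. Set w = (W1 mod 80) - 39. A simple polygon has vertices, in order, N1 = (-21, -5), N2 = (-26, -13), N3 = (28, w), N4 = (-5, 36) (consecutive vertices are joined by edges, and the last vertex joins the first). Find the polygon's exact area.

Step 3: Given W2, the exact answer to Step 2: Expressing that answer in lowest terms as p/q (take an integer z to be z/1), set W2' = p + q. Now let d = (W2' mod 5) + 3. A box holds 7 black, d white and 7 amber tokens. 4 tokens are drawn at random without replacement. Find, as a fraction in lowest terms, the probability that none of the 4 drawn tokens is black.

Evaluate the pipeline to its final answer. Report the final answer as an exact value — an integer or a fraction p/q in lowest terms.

Step 1: T(3) = 1*(13) + 2*(2) - 1*(-45) = 62; iterating: T(3)=62, T(4)=86, T(5)=197, T(6)=307, T(7)=615, T(8)=1032, T(9)=1955, T(10)=3404, T(11)=6282, T(12)=11135, T(13)=20295, T(14)=36283; answer 36283
Step 2: W1 = 36283; w = 4; cross terms: (-21*-13 - -26*-5)=143, (-26*4 - 28*-13)=260, (28*36 - -5*4)=1028, (-5*-5 - -21*36)=781; twice the area = |2212| = 2212; area = 1106; answer 1106
Step 3: W2 = 1106; threaded value p + q = 1107; d = 5; total draws C(19,4) = 3876; favorable C(12,4) = 495; P = 165/1292; answer 165/1292

165/1292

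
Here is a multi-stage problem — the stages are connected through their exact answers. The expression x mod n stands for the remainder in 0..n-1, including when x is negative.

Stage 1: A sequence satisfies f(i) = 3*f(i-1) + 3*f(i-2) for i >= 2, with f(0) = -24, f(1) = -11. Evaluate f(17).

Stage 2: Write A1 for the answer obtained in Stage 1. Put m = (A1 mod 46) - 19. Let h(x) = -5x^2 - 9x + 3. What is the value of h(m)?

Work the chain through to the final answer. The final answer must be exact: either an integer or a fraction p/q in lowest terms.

-1133

Stage 1: f(2) = 3*(-11) + 3*(-24) = -105; iterating: f(2)=-105, f(3)=-348, f(4)=-1359, f(5)=-5121, f(6)=-19440, f(7)=-73683, f(8)=-279369, f(9)=-1059156, f(10)=-4015575, f(11)=-15224193, f(12)=-57719304, f(13)=-218830491, f(14)=-829649385, f(15)=-3145439628, f(16)=-11925267039, f(17)=-45212120001; answer -45212120001
Stage 2: A1 = -45212120001; m = -16; -5*(-16)^2 - 9*(-16)^1 + 3 = (-1280) + (144) + (3) = -1133; answer -1133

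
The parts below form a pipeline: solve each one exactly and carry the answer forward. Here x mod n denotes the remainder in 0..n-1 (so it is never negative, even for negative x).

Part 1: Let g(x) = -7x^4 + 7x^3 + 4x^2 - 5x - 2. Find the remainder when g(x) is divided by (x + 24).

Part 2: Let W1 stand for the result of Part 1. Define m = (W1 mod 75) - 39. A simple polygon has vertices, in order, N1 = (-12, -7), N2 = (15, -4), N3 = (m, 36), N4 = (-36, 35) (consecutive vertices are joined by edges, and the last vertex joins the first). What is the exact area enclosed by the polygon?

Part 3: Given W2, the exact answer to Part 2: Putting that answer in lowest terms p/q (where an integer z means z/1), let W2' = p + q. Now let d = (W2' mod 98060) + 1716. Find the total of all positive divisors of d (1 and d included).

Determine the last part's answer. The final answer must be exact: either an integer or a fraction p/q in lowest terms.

Part 1: remainder = value at the root: -7*(-24)^4 + 7*(-24)^3 + 4*(-24)^2 - 5*(-24)^1 - 2 = (-2322432) + (-96768) + (2304) + (120) + (-2) = -2416778; answer -2416778
Part 2: W1 = -2416778; m = -17; cross terms: (-12*-4 - 15*-7)=153, (15*36 - -17*-4)=472, (-17*35 - -36*36)=701, (-36*-7 - -12*35)=672; twice the area = |1998| = 1998; area = 999; answer 999
Part 3: W2 = 999; threaded value p + q = 1000; d = 2716; 2716 = 2^2 * 7 * 97; sigma = (1 + 2 + 4) * (1 + 7) * (1 + 97) = 7 * 8 * 98 = 5488; answer 5488

5488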